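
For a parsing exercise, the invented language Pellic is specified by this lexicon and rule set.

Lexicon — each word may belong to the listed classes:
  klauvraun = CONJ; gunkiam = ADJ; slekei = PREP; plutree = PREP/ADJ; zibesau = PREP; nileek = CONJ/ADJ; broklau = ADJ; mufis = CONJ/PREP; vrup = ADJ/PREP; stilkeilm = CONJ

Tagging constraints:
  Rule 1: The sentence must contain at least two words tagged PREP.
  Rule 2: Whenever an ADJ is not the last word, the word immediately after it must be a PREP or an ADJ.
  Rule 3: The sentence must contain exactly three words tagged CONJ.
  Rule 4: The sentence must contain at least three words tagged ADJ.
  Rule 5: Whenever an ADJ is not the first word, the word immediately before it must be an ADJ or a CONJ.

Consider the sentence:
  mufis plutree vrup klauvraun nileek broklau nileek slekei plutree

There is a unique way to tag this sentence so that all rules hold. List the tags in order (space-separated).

Candidates per position — 1:mufis {CONJ,PREP}; 2:plutree {PREP,ADJ}; 3:vrup {ADJ,PREP}; 4:klauvraun {CONJ}; 5:nileek {CONJ,ADJ}; 6:broklau {ADJ}; 7:nileek {CONJ,ADJ}; 8:slekei {PREP}; 9:plutree {PREP,ADJ}.
Position 3: tagging it ADJ would leave rule 2 unsatisfiable, so it must be PREP.
Position 7: tagging it CONJ would leave rule 2 unsatisfiable, so it must be ADJ.
Position 9: tagging it ADJ would leave rule 5 unsatisfiable, so it must be PREP.
Position 1: tagging it PREP would leave rule 3 unsatisfiable, so it must be CONJ.
Position 5: tagging it ADJ would leave rule 3 unsatisfiable, so it must be CONJ.
Position 2: tagging it PREP would leave rule 4 unsatisfiable, so it must be ADJ.
So the tagging must be: CONJ ADJ PREP CONJ CONJ ADJ ADJ PREP PREP.
Rule-by-rule: rule 1 ok; rule 2 ok; rule 3 ok; rule 4 ok; rule 5 ok.

CONJ ADJ PREP CONJ CONJ ADJ ADJ PREP PREP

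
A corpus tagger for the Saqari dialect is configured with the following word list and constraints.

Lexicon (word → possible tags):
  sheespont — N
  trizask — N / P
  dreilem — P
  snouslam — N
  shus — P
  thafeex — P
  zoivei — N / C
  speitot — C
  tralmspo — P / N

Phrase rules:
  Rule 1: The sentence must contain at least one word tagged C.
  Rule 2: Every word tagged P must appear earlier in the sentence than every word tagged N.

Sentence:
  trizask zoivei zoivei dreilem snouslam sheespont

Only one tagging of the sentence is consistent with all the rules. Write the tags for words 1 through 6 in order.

Candidates per position — 1:trizask {N,P}; 2:zoivei {N,C}; 3:zoivei {N,C}; 4:dreilem {P}; 5:snouslam {N}; 6:sheespont {N}.
Word 1 cannot be N — rule 2 would then fail for every completion. It is P.
Word 2 cannot be N — rule 2 would then fail for every completion. It is C.
Word 3 cannot be N — rule 2 would then fail for every completion. It is C.
That leaves exactly one tagging: P C C P N N.
Checking: rule 1 ✓; rule 2 ✓.

P C C P N N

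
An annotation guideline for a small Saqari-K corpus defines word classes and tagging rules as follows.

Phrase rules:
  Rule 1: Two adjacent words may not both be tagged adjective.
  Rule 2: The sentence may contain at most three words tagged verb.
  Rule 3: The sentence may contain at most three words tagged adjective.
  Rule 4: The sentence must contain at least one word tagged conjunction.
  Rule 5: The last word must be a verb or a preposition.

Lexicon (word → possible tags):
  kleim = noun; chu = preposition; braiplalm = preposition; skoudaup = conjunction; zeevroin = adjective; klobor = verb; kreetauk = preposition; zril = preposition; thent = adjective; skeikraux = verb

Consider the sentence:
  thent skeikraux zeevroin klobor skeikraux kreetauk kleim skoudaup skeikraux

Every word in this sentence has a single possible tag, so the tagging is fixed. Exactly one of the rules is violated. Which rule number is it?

2

Fixed tagging: adjective verb adjective verb verb preposition noun conjunction verb.
Checking each rule: R1 ✓, R2 ✗, R3 ✓, R4 ✓, R5 ✓.
Only rule 2 fails.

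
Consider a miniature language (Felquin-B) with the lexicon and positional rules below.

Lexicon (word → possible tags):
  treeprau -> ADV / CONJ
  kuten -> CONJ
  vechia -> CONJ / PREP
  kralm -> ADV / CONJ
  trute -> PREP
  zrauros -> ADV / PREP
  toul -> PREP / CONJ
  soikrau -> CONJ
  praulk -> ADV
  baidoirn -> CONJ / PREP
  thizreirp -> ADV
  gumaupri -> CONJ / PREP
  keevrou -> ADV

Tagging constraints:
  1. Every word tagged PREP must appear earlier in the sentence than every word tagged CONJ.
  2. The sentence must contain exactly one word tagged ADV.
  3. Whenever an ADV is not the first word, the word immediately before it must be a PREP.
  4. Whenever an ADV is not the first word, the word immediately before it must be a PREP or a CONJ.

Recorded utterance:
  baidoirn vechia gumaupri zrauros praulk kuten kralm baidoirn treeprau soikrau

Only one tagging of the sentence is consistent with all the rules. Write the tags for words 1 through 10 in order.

PREP PREP PREP PREP ADV CONJ CONJ CONJ CONJ CONJ

Candidates per position — 1:baidoirn {CONJ,PREP}; 2:vechia {CONJ,PREP}; 3:gumaupri {CONJ,PREP}; 4:zrauros {ADV,PREP}; 5:praulk {ADV}; 6:kuten {CONJ}; 7:kralm {ADV,CONJ}; 8:baidoirn {CONJ,PREP}; 9:treeprau {ADV,CONJ}; 10:soikrau {CONJ}.
Word 4 cannot be ADV — rule 2 would then fail for every completion. It is PREP.
Word 7 cannot be ADV — rule 2 would then fail for every completion. It is CONJ.
Word 8 cannot be PREP — rule 1 would then fail for every completion. It is CONJ.
Word 9 cannot be ADV — rule 2 would then fail for every completion. It is CONJ.
Word 1 cannot be CONJ — rule 1 would then fail for every completion. It is PREP.
Word 2 cannot be CONJ — rule 1 would then fail for every completion. It is PREP.
Word 3 cannot be CONJ — rule 1 would then fail for every completion. It is PREP.
So the tagging must be: PREP PREP PREP PREP ADV CONJ CONJ CONJ CONJ CONJ.
Checking: rule 1 ok; rule 2 ok; rule 3 ok; rule 4 ok.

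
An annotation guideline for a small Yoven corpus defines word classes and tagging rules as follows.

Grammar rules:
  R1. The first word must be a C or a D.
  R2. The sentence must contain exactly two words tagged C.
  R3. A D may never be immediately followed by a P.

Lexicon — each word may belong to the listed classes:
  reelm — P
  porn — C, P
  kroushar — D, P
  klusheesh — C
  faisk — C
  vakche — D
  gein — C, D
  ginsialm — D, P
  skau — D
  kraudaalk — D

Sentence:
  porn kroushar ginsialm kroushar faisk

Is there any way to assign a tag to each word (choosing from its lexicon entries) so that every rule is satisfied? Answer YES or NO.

YES

Candidates per position — 1:porn {C,P}; 2:kroushar {D,P}; 3:ginsialm {D,P}; 4:kroushar {D,P}; 5:faisk {C}.
One satisfying assignment: C P D D C.
Rule-by-rule: rule 1 ok; rule 2 ok; rule 3 ok.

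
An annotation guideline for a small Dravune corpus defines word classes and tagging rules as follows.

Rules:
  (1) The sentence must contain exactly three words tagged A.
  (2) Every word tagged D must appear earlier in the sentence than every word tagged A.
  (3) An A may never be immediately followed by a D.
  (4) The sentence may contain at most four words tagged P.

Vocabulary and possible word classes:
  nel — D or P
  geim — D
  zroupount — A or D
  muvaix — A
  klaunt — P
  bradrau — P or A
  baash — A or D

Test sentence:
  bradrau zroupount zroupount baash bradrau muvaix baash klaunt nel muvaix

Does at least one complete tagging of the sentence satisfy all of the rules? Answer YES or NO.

Candidates per position — 1:bradrau {P,A}; 2:zroupount {A,D}; 3:zroupount {A,D}; 4:baash {A,D}; 5:bradrau {P,A}; 6:muvaix {A}; 7:baash {A,D}; 8:klaunt {P}; 9:nel {D,P}; 10:muvaix {A}.
One satisfying assignment: P D D D P A A P P A.
Checking: rule 1 satisfied; rule 2 satisfied; rule 3 satisfied; rule 4 satisfied.

YES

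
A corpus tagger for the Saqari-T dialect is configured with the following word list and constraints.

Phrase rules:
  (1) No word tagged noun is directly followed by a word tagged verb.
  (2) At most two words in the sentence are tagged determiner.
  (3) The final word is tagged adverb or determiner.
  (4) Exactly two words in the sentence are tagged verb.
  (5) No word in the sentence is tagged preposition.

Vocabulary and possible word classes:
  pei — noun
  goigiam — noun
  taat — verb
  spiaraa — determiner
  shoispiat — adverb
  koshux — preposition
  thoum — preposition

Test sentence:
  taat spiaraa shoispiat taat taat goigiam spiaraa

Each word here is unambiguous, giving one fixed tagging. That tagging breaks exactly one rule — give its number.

4

Fixed tagging: verb determiner adverb verb verb noun determiner.
Applying the rules: R1 ✓, R2 ✓, R3 ✓, R4 ✗, R5 ✓.
Only rule 4 fails.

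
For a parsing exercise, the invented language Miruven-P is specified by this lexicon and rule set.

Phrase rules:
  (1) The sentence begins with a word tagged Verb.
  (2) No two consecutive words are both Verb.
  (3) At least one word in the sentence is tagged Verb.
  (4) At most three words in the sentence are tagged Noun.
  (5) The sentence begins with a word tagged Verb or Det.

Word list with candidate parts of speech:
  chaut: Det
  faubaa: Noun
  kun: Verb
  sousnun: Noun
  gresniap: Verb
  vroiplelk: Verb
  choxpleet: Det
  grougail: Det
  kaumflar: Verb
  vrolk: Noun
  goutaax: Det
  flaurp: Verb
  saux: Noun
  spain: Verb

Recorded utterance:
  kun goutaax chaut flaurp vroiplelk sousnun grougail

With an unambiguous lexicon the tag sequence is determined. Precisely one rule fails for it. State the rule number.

Fixed tagging: Verb Det Det Verb Verb Noun Det.
Applying the rules: R1 ok, R2 fails, R3 ok, R4 ok, R5 ok.
Only rule 2 fails.

2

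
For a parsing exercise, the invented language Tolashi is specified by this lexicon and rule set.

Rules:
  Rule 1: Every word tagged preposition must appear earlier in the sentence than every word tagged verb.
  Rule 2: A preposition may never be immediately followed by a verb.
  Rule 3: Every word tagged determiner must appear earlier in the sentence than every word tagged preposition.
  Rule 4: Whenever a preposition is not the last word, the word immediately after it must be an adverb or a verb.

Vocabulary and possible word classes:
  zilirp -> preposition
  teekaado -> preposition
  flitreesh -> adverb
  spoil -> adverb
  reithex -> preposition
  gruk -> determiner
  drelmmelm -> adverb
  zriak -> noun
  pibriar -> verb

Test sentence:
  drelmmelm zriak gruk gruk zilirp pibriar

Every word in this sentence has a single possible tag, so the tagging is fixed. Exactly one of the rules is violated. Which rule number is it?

Fixed tagging: adverb noun determiner determiner preposition verb.
Checking each rule: R1 pass, R2 fail, R3 pass, R4 pass.
Only rule 2 fails.

2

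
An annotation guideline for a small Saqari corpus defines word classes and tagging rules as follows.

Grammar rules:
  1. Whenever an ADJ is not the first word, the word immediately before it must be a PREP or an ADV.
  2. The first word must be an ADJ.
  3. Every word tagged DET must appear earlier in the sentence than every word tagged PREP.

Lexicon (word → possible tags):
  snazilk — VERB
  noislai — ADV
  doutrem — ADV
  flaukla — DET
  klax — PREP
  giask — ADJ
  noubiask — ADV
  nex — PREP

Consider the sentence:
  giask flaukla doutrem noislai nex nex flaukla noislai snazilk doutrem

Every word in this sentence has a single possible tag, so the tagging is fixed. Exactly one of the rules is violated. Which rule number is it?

3

Fixed tagging: ADJ DET ADV ADV PREP PREP DET ADV VERB ADV.
Checking each rule: R1 holds, R2 holds, R3 violated.
Only rule 3 fails.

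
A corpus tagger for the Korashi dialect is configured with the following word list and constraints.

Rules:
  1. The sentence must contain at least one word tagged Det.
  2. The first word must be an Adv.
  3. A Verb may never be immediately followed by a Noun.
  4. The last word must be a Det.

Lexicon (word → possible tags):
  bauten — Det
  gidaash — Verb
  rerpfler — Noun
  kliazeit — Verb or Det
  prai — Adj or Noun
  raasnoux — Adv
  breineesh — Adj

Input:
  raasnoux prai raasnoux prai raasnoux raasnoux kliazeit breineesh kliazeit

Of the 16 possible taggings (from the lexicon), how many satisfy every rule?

Candidates per position — 1:raasnoux {Adv}; 2:prai {Adj,Noun}; 3:raasnoux {Adv}; 4:prai {Adj,Noun}; 5:raasnoux {Adv}; 6:raasnoux {Adv}; 7:kliazeit {Verb,Det}; 8:breineesh {Adj}; 9:kliazeit {Verb,Det}.
There are 16 candidate sequences in total.
Checking each against the rules leaves 8 sequences.
Count = 8.

8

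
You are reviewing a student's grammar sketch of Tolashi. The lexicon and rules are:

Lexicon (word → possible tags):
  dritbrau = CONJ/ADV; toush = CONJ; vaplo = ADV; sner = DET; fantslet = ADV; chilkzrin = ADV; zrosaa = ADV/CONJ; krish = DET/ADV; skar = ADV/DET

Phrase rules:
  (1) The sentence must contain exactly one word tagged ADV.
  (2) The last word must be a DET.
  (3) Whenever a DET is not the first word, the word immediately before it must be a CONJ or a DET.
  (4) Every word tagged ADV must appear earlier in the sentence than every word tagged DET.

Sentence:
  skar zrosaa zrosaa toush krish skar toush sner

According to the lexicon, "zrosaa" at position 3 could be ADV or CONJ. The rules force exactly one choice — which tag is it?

CONJ

Candidates per position — 1:skar {ADV,DET}; 2:zrosaa {ADV,CONJ}; 3:zrosaa {ADV,CONJ}; 4:toush {CONJ}; 5:krish {DET,ADV}; 6:skar {ADV,DET}; 7:toush {CONJ}; 8:sner {DET}.
Position 3: the remaining choice is settled jointly with positions 1, 2, 5, 6 — only CONJ at position 3 is part of a tagging that satisfies every rule.
So the tagging must be: ADV CONJ CONJ CONJ DET DET CONJ DET.
Checking: rule 1 ✓; rule 2 ✓; rule 3 ✓; rule 4 ✓.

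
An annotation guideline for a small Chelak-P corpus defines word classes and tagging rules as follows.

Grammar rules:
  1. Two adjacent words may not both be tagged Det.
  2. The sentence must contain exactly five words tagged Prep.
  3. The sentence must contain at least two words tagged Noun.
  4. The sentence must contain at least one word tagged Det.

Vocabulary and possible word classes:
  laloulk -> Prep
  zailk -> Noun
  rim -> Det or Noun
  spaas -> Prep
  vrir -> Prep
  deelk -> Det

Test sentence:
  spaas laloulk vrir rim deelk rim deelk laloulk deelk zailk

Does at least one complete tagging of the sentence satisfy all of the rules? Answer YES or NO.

Candidates per position — 1:spaas {Prep}; 2:laloulk {Prep}; 3:vrir {Prep}; 4:rim {Det,Noun}; 5:deelk {Det}; 6:rim {Det,Noun}; 7:deelk {Det}; 8:laloulk {Prep}; 9:deelk {Det}; 10:zailk {Noun}.
Rule 2 cannot be satisfied by any choice of tags from the lexicon.
So there is no consistent tagging.

NO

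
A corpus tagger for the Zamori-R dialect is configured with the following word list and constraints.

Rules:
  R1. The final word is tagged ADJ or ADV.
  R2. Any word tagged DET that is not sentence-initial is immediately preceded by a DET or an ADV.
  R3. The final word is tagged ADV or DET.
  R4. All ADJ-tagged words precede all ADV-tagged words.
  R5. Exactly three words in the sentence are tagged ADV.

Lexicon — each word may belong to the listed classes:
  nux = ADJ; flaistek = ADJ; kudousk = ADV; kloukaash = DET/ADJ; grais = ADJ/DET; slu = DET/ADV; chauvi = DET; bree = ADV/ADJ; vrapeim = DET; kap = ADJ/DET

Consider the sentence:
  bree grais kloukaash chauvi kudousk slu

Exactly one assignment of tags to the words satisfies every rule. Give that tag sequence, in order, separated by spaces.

Candidates per position — 1:bree {ADV,ADJ}; 2:grais {ADJ,DET}; 3:kloukaash {DET,ADJ}; 4:chauvi {DET}; 5:kudousk {ADV}; 6:slu {DET,ADV}.
At position 1, choosing ADJ makes rule 2 impossible to satisfy; hence ADV.
At position 2, choosing ADJ makes rule 2 impossible to satisfy; hence DET.
At position 3, choosing ADJ makes rule 2 impossible to satisfy; hence DET.
At position 6, choosing DET makes rule 1 impossible to satisfy; hence ADV.
So the tagging must be: ADV DET DET DET ADV ADV.
Rule-by-rule: rule 1 holds; rule 2 holds; rule 3 holds; rule 4 holds; rule 5 holds.

ADV DET DET DET ADV ADV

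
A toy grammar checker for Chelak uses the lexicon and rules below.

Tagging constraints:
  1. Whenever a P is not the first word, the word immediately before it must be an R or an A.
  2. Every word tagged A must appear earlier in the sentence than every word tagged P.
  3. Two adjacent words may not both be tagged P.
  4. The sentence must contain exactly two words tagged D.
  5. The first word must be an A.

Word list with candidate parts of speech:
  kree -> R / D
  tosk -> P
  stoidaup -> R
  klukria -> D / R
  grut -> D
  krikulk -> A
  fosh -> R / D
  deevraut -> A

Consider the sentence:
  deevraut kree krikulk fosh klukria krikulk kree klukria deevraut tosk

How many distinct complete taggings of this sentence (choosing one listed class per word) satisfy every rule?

10

Candidates per position — 1:deevraut {A}; 2:kree {R,D}; 3:krikulk {A}; 4:fosh {R,D}; 5:klukria {D,R}; 6:krikulk {A}; 7:kree {R,D}; 8:klukria {D,R}; 9:deevraut {A}; 10:tosk {P}.
There are 32 candidate sequences in total.
Checking each against the rules leaves 10 sequences.
Count = 10.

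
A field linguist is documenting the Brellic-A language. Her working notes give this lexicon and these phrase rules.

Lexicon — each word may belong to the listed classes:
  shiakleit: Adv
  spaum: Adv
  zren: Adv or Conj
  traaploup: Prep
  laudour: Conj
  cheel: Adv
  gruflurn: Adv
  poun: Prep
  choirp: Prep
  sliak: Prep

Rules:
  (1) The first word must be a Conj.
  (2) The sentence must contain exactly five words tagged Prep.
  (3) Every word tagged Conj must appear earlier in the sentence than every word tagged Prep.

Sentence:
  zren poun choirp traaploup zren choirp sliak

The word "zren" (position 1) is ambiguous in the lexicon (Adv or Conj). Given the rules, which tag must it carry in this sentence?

Candidates per position — 1:zren {Adv,Conj}; 2:poun {Prep}; 3:choirp {Prep}; 4:traaploup {Prep}; 5:zren {Adv,Conj}; 6:choirp {Prep}; 7:sliak {Prep}.
Position 1: tagging it Adv would leave rule 1 unsatisfiable, so it must be Conj.
Position 5: tagging it Conj would leave rule 3 unsatisfiable, so it must be Adv.
The unique satisfying tagging is: Conj Prep Prep Prep Adv Prep Prep.
Rule-by-rule: rule 1 satisfied; rule 2 satisfied; rule 3 satisfied.

Conj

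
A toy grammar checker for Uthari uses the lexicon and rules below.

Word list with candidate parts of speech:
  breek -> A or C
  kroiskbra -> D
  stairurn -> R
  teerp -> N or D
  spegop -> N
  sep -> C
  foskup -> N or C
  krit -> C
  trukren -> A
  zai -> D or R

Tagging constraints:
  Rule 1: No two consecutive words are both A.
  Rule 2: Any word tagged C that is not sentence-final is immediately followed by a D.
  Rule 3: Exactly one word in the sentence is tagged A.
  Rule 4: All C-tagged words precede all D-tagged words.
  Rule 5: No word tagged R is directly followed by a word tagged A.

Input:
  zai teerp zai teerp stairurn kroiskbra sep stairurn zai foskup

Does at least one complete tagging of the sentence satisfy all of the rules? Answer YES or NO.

NO

Candidates per position — 1:zai {D,R}; 2:teerp {N,D}; 3:zai {D,R}; 4:teerp {N,D}; 5:stairurn {R}; 6:kroiskbra {D}; 7:sep {C}; 8:stairurn {R}; 9:zai {D,R}; 10:foskup {N,C}.
Rule 2 cannot be satisfied by any choice of tags from the lexicon.
So there is no consistent tagging.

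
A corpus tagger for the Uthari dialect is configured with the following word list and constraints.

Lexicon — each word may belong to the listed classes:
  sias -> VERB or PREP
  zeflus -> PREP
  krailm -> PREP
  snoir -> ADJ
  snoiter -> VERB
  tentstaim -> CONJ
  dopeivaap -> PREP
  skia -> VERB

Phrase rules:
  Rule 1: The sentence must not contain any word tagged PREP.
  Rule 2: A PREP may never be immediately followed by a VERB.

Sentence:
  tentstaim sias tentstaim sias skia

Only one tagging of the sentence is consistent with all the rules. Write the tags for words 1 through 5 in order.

Candidates per position — 1:tentstaim {CONJ}; 2:sias {VERB,PREP}; 3:tentstaim {CONJ}; 4:sias {VERB,PREP}; 5:skia {VERB}.
Position 2: tagging it PREP would leave rule 1 unsatisfiable, so it must be VERB.
Position 4: tagging it PREP would leave rule 1 unsatisfiable, so it must be VERB.
The unique satisfying tagging is: CONJ VERB CONJ VERB VERB.
Checking: rule 1 ✓; rule 2 ✓.

CONJ VERB CONJ VERB VERB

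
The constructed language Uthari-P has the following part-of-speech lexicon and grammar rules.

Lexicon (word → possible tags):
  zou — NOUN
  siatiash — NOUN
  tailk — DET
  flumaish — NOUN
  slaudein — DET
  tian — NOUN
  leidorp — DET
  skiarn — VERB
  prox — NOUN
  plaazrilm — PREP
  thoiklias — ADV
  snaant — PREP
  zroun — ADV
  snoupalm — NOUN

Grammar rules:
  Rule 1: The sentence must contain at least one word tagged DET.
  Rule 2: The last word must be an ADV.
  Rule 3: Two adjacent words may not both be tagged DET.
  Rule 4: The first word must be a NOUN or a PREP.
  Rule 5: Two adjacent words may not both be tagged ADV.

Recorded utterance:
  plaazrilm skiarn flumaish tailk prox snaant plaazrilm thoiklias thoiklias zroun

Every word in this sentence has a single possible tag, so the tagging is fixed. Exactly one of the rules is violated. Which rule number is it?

5

Fixed tagging: PREP VERB NOUN DET NOUN PREP PREP ADV ADV ADV.
Rule check: R1 holds, R2 holds, R3 holds, R4 holds, R5 violated.
Only rule 5 fails.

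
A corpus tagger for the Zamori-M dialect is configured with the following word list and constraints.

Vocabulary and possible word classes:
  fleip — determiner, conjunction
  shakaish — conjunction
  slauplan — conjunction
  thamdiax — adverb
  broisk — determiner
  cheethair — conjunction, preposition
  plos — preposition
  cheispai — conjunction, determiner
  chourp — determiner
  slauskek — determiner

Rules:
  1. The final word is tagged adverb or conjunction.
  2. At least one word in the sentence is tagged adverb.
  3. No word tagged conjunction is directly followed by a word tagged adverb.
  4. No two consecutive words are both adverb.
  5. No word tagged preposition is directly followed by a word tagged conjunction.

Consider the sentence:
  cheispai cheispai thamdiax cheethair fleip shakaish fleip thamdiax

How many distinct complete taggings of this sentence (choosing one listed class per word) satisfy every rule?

6

Candidates per position — 1:cheispai {conjunction,determiner}; 2:cheispai {conjunction,determiner}; 3:thamdiax {adverb}; 4:cheethair {conjunction,preposition}; 5:fleip {determiner,conjunction}; 6:shakaish {conjunction}; 7:fleip {determiner,conjunction}; 8:thamdiax {adverb}.
There are 32 candidate sequences in total.
Checking each against the rules leaves 6 sequences.
Count = 6.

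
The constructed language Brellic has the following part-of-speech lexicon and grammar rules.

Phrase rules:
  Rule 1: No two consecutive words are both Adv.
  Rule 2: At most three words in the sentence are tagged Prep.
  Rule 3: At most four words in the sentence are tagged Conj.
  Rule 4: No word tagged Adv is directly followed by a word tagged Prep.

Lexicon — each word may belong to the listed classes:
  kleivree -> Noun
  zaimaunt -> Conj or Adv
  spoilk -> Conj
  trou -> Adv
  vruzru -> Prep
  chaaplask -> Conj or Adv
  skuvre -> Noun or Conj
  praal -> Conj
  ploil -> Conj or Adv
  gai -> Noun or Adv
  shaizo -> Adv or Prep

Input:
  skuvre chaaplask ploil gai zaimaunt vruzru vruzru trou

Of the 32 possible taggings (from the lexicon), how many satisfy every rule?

10

Candidates per position — 1:skuvre {Noun,Conj}; 2:chaaplask {Conj,Adv}; 3:ploil {Conj,Adv}; 4:gai {Noun,Adv}; 5:zaimaunt {Conj,Adv}; 6:vruzru {Prep}; 7:vruzru {Prep}; 8:trou {Adv}.
There are 32 candidate sequences in total.
Checking each against the rules leaves 10 sequences.
Count = 10.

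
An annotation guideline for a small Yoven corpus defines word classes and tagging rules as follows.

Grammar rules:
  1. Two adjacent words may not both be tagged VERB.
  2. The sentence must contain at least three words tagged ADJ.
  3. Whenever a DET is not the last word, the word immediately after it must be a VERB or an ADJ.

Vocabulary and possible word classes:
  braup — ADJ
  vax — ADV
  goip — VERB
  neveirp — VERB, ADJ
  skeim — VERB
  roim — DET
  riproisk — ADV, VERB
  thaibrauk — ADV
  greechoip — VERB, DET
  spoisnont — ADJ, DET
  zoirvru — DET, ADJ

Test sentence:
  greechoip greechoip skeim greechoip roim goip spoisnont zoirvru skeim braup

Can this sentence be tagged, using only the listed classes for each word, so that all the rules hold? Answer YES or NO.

NO

Candidates per position — 1:greechoip {VERB,DET}; 2:greechoip {VERB,DET}; 3:skeim {VERB}; 4:greechoip {VERB,DET}; 5:roim {DET}; 6:goip {VERB}; 7:spoisnont {ADJ,DET}; 8:zoirvru {DET,ADJ}; 9:skeim {VERB}; 10:braup {ADJ}.
Every candidate sequence violates at least one rule; no consistent tagging exists.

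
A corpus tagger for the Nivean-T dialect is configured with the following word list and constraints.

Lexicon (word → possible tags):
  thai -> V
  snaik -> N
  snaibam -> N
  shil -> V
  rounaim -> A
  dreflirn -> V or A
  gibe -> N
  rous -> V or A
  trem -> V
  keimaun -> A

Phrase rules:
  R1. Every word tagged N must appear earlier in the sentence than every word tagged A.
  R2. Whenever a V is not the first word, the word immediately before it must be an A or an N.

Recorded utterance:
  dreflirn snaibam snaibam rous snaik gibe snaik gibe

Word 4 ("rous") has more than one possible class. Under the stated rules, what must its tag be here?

V

Candidates per position — 1:dreflirn {V,A}; 2:snaibam {N}; 3:snaibam {N}; 4:rous {V,A}; 5:snaik {N}; 6:gibe {N}; 7:snaik {N}; 8:gibe {N}.
Position 1: A is ruled out by rule 1; that leaves V.
Position 4: A is ruled out by rule 1; that leaves V.
So the tagging must be: V N N V N N N N.
Verifying each rule — rule 1 ok; rule 2 ok.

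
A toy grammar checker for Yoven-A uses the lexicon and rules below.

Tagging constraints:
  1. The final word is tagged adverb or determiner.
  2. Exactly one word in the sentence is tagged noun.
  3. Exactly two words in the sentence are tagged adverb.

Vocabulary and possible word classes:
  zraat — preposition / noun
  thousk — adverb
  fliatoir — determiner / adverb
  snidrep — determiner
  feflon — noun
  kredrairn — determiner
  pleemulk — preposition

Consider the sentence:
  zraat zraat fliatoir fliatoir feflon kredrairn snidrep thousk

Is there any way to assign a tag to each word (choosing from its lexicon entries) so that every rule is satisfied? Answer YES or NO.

Candidates per position — 1:zraat {preposition,noun}; 2:zraat {preposition,noun}; 3:fliatoir {determiner,adverb}; 4:fliatoir {determiner,adverb}; 5:feflon {noun}; 6:kredrairn {determiner}; 7:snidrep {determiner}; 8:thousk {adverb}.
One satisfying assignment: preposition preposition determiner adverb noun determiner determiner adverb.
Verifying each rule — rule 1 satisfied; rule 2 satisfied; rule 3 satisfied.

YES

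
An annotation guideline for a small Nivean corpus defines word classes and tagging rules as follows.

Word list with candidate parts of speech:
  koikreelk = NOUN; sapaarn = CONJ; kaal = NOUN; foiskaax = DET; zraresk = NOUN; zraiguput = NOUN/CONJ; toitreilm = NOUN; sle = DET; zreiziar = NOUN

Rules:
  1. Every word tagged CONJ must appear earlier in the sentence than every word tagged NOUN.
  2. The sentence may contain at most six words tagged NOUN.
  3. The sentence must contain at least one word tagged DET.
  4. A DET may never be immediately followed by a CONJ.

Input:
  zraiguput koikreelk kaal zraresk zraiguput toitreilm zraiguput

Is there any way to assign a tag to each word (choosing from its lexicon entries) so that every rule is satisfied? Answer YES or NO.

Candidates per position — 1:zraiguput {NOUN,CONJ}; 2:koikreelk {NOUN}; 3:kaal {NOUN}; 4:zraresk {NOUN}; 5:zraiguput {NOUN,CONJ}; 6:toitreilm {NOUN}; 7:zraiguput {NOUN,CONJ}.
Rule 3 cannot be satisfied by any choice of tags from the lexicon.
So there is no consistent tagging.

NO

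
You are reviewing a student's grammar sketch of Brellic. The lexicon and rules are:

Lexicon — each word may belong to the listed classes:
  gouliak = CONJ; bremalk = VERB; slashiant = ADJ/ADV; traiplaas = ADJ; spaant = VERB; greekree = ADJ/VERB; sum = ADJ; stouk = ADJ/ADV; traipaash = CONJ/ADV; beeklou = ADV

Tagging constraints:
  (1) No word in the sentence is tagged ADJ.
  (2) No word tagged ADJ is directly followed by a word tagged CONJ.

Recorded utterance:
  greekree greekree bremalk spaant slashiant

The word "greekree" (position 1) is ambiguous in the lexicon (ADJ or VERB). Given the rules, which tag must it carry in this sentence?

Candidates per position — 1:greekree {ADJ,VERB}; 2:greekree {ADJ,VERB}; 3:bremalk {VERB}; 4:spaant {VERB}; 5:slashiant {ADJ,ADV}.
Position 1: ADJ is ruled out by rule 1; that leaves VERB.
Position 2: ADJ is ruled out by rule 1; that leaves VERB.
Position 5: ADJ is ruled out by rule 1; that leaves ADV.
The only consistent sequence is: VERB VERB VERB VERB ADV.
Check: rule 1 ok; rule 2 ok.

VERB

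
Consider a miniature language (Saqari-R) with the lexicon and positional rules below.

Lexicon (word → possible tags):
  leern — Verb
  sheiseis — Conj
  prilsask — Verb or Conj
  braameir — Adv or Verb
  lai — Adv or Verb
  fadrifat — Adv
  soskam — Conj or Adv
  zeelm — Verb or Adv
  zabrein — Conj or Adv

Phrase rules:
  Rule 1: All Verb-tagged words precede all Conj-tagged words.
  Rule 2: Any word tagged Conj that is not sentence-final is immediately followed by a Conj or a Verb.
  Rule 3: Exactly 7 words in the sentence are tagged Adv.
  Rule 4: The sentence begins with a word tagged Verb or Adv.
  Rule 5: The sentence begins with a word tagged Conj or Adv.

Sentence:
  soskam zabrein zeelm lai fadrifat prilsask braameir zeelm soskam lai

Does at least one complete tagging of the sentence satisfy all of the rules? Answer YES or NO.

YES

Candidates per position — 1:soskam {Conj,Adv}; 2:zabrein {Conj,Adv}; 3:zeelm {Verb,Adv}; 4:lai {Adv,Verb}; 5:fadrifat {Adv}; 6:prilsask {Verb,Conj}; 7:braameir {Adv,Verb}; 8:zeelm {Verb,Adv}; 9:soskam {Conj,Adv}; 10:lai {Adv,Verb}.
One satisfying assignment: Adv Adv Adv Adv Adv Verb Verb Adv Adv Verb.
Check: rule 1 ✓; rule 2 ✓; rule 3 ✓; rule 4 ✓; rule 5 ✓.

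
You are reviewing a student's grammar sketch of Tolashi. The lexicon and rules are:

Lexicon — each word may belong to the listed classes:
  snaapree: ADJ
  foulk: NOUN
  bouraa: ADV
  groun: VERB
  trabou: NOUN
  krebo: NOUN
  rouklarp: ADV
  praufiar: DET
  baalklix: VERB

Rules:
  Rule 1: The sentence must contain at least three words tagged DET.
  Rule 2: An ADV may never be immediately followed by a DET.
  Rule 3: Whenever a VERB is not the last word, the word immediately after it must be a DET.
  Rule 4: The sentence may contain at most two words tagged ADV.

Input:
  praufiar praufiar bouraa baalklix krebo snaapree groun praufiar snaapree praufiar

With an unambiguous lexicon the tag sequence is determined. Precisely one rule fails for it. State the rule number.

3

Fixed tagging: DET DET ADV VERB NOUN ADJ VERB DET ADJ DET.
Checking each rule: R1 ✓, R2 ✓, R3 ✗, R4 ✓.
Only rule 3 fails.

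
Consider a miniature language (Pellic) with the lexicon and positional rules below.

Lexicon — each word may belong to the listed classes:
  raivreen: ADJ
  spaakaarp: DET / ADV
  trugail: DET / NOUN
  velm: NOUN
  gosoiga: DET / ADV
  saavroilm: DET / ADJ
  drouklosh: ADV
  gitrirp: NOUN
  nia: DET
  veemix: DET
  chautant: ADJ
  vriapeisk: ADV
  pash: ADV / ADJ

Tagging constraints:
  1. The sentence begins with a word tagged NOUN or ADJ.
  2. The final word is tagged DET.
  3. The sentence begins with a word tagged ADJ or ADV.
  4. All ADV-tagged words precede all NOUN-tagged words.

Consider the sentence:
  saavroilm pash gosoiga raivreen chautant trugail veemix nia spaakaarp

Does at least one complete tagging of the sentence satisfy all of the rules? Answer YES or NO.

YES

Candidates per position — 1:saavroilm {DET,ADJ}; 2:pash {ADV,ADJ}; 3:gosoiga {DET,ADV}; 4:raivreen {ADJ}; 5:chautant {ADJ}; 6:trugail {DET,NOUN}; 7:veemix {DET}; 8:nia {DET}; 9:spaakaarp {DET,ADV}.
One satisfying assignment: ADJ ADV ADV ADJ ADJ DET DET DET DET.
Checking: rule 1 ok; rule 2 ok; rule 3 ok; rule 4 ok.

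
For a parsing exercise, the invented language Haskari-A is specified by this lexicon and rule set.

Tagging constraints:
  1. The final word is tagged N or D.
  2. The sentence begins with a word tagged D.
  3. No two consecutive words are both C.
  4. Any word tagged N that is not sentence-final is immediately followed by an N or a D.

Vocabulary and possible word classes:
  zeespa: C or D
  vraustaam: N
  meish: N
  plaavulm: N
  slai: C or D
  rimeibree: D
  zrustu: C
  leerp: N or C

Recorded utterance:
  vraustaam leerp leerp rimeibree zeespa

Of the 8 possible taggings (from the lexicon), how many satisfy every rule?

Candidates per position — 1:vraustaam {N}; 2:leerp {N,C}; 3:leerp {N,C}; 4:rimeibree {D}; 5:zeespa {C,D}.
There are 8 candidate sequences in total.
Rule 2 cannot be satisfied by any choice of tags from the lexicon.
So there is no consistent tagging.
Count = 0.

0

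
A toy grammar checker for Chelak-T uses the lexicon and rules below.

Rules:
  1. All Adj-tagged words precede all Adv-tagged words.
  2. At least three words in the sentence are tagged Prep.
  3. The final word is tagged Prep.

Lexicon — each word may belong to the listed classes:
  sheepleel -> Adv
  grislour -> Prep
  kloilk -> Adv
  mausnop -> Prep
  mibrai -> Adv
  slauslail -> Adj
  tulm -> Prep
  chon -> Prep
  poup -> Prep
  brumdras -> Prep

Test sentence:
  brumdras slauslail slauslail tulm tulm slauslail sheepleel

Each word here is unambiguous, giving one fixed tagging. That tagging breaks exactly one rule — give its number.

3

Fixed tagging: Prep Adj Adj Prep Prep Adj Adv.
Checking each rule: R1 ✓, R2 ✓, R3 ✗.
Only rule 3 fails.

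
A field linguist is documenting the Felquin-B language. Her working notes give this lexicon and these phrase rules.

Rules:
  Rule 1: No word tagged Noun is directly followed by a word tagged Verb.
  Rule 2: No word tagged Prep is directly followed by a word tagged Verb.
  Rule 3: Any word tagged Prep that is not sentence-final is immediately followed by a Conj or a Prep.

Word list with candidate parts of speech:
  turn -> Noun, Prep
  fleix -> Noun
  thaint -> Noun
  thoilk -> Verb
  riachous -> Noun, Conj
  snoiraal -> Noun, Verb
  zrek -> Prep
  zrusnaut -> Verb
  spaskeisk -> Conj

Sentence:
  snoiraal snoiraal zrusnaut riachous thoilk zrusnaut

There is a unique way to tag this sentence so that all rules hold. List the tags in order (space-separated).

Verb Verb Verb Conj Verb Verb

Candidates per position — 1:snoiraal {Noun,Verb}; 2:snoiraal {Noun,Verb}; 3:zrusnaut {Verb}; 4:riachous {Noun,Conj}; 5:thoilk {Verb}; 6:zrusnaut {Verb}.
Word 1 cannot be Noun — rule 1 would then fail for every completion. It is Verb.
Word 2 cannot be Noun — rule 1 would then fail for every completion. It is Verb.
Word 4 cannot be Noun — rule 1 would then fail for every completion. It is Conj.
That leaves exactly one tagging: Verb Verb Verb Conj Verb Verb.
Verifying each rule — rule 1 ok; rule 2 ok; rule 3 ok.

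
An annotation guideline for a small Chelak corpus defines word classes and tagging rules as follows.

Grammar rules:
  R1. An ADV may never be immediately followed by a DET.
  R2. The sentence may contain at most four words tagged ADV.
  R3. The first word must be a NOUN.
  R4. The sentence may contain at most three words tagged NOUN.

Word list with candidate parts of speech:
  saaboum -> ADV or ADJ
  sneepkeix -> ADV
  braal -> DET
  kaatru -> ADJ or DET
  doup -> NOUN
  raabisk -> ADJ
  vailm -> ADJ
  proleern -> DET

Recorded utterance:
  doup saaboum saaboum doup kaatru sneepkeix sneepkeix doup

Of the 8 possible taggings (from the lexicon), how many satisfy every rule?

Candidates per position — 1:doup {NOUN}; 2:saaboum {ADV,ADJ}; 3:saaboum {ADV,ADJ}; 4:doup {NOUN}; 5:kaatru {ADJ,DET}; 6:sneepkeix {ADV}; 7:sneepkeix {ADV}; 8:doup {NOUN}.
There are 8 candidate sequences in total.
Checking each against the rules leaves 8 sequences.
Count = 8.

8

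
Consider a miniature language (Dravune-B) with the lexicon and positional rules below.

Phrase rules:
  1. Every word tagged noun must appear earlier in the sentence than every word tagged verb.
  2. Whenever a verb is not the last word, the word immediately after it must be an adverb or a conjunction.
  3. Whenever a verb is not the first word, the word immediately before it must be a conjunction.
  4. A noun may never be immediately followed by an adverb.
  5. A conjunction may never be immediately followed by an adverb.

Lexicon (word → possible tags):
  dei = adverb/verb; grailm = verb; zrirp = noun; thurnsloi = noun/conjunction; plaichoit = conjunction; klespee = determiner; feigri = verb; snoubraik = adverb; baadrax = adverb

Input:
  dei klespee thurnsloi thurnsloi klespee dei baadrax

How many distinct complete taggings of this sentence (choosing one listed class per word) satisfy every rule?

Candidates per position — 1:dei {adverb,verb}; 2:klespee {determiner}; 3:thurnsloi {noun,conjunction}; 4:thurnsloi {noun,conjunction}; 5:klespee {determiner}; 6:dei {adverb,verb}; 7:baadrax {adverb}.
There are 16 candidate sequences in total.
The sequences that satisfy every rule: adverb determiner noun noun determiner adverb adverb; adverb determiner noun conjunction determiner adverb adverb; adverb determiner conjunction noun determiner adverb adverb; adverb determiner conjunction conjunction determiner adverb adverb.
Count = 4.

4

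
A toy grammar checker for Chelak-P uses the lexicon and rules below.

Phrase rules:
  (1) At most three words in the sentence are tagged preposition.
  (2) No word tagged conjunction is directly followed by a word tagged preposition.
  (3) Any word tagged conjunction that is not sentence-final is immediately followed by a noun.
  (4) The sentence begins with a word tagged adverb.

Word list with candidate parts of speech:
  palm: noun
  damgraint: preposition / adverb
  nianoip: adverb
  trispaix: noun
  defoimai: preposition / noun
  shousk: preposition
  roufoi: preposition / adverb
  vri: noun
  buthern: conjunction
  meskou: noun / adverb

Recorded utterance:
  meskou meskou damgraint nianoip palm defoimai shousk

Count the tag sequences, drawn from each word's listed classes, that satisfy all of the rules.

8

Candidates per position — 1:meskou {noun,adverb}; 2:meskou {noun,adverb}; 3:damgraint {preposition,adverb}; 4:nianoip {adverb}; 5:palm {noun}; 6:defoimai {preposition,noun}; 7:shousk {preposition}.
There are 16 candidate sequences in total.
Checking each against the rules leaves 8 sequences.
Count = 8.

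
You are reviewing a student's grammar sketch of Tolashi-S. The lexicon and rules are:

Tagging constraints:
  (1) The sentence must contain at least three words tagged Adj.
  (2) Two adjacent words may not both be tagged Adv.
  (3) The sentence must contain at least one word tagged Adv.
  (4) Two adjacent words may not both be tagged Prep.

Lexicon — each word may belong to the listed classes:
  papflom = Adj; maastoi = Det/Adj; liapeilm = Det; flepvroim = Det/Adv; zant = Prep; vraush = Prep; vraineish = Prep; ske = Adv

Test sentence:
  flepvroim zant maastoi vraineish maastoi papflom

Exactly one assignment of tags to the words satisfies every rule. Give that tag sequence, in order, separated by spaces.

Adv Prep Adj Prep Adj Adj

Candidates per position — 1:flepvroim {Det,Adv}; 2:zant {Prep}; 3:maastoi {Det,Adj}; 4:vraineish {Prep}; 5:maastoi {Det,Adj}; 6:papflom {Adj}.
At position 1, choosing Det makes rule 3 impossible to satisfy; hence Adv.
At position 3, choosing Det makes rule 1 impossible to satisfy; hence Adj.
At position 5, choosing Det makes rule 1 impossible to satisfy; hence Adj.
The only consistent sequence is: Adv Prep Adj Prep Adj Adj.
Verifying each rule — rule 1 ok; rule 2 ok; rule 3 ok; rule 4 ok.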